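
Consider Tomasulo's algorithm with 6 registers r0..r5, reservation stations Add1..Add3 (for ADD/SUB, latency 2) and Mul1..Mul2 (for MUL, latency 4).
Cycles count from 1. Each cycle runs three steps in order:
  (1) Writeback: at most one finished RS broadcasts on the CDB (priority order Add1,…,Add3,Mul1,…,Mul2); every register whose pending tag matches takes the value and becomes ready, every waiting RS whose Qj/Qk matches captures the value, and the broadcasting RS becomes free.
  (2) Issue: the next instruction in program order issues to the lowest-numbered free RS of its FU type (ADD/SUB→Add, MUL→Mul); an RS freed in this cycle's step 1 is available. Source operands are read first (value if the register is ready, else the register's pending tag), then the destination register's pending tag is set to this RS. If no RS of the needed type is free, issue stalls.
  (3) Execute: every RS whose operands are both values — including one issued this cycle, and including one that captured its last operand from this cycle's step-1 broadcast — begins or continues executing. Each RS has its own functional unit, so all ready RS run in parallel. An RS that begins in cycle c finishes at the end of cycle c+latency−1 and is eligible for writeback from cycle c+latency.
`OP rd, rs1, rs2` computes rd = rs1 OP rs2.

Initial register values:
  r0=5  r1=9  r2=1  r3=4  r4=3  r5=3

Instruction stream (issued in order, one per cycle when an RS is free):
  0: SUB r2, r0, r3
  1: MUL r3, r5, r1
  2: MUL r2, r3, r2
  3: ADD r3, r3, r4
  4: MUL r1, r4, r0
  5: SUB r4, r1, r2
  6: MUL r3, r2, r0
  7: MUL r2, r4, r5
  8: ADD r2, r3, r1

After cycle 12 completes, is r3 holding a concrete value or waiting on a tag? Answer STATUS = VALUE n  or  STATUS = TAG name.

c1: issue SUB r2<-Add1 | r0:5,r1:9,r2:Add1,r3:4,r4:3,r5:3
c2: issue MUL r3<-Mul1 | r0:5,r1:9,r2:Add1,r3:Mul1,r4:3,r5:3
c3: CDB Add1=1; issue MUL r2<-Mul2 | r0:5,r1:9,r2:Mul2,r3:Mul1,r4:3,r5:3
c4: issue ADD r3<-Add1 | r0:5,r1:9,r2:Mul2,r3:Add1,r4:3,r5:3
c5: stall | r0:5,r1:9,r2:Mul2,r3:Add1,r4:3,r5:3
c6: CDB Mul1=27; issue MUL r1<-Mul1 | r0:5,r1:Mul1,r2:Mul2,r3:Add1,r4:3,r5:3
c7: issue SUB r4<-Add2 | r0:5,r1:Mul1,r2:Mul2,r3:Add1,r4:Add2,r5:3
c8: CDB Add1=30; stall | r0:5,r1:Mul1,r2:Mul2,r3:30,r4:Add2,r5:3
c9: stall | r0:5,r1:Mul1,r2:Mul2,r3:30,r4:Add2,r5:3
c10: CDB Mul1=15; issue MUL r3<-Mul1 | r0:5,r1:15,r2:Mul2,r3:Mul1,r4:Add2,r5:3
c11: CDB Mul2=27; issue MUL r2<-Mul2 | r0:5,r1:15,r2:Mul2,r3:Mul1,r4:Add2,r5:3
c12: issue ADD r2<-Add1 | r0:5,r1:15,r2:Add1,r3:Mul1,r4:Add2,r5:3

STATUS = TAG Mul1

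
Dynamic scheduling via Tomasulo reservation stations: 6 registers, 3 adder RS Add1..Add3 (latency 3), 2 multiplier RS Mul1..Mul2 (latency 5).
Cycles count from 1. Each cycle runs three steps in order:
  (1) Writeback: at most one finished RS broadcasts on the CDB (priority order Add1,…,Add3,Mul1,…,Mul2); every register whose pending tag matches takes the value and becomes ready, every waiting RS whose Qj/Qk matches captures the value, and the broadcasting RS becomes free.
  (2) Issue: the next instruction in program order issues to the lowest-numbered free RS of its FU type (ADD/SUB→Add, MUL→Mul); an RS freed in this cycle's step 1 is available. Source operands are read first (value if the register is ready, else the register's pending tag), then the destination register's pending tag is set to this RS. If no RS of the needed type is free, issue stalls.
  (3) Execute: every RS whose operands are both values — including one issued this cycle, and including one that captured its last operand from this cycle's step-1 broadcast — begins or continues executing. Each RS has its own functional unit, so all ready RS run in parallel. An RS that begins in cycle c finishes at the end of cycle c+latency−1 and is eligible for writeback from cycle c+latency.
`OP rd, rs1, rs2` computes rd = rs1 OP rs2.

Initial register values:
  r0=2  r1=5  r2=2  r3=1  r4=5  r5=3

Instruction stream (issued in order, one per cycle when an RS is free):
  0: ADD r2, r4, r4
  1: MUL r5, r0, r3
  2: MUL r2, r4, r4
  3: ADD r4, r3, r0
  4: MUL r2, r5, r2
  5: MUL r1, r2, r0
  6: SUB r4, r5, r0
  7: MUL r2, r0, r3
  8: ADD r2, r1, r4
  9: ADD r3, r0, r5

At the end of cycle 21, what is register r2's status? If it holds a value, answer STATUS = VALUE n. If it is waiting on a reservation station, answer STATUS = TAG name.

cycle 1: issue ADD r2<-Add1 // r0:2,r1:5,r2:Add1,r3:1,r4:5,r5:3
cycle 2: issue MUL r5<-Mul1 // r0:2,r1:5,r2:Add1,r3:1,r4:5,r5:Mul1
cycle 3: issue MUL r2<-Mul2 // r0:2,r1:5,r2:Mul2,r3:1,r4:5,r5:Mul1
cycle 4: CDB Add1=10; issue ADD r4<-Add1 // r0:2,r1:5,r2:Mul2,r3:1,r4:Add1,r5:Mul1
cycle 5: stall // r0:2,r1:5,r2:Mul2,r3:1,r4:Add1,r5:Mul1
cycle 6: stall // r0:2,r1:5,r2:Mul2,r3:1,r4:Add1,r5:Mul1
cycle 7: CDB Add1=3; stall // r0:2,r1:5,r2:Mul2,r3:1,r4:3,r5:Mul1
cycle 8: CDB Mul1=2; issue MUL r2<-Mul1 // r0:2,r1:5,r2:Mul1,r3:1,r4:3,r5:2
cycle 9: CDB Mul2=25; issue MUL r1<-Mul2 // r0:2,r1:Mul2,r2:Mul1,r3:1,r4:3,r5:2
cycle 10: issue SUB r4<-Add1 // r0:2,r1:Mul2,r2:Mul1,r3:1,r4:Add1,r5:2
cycle 11: stall // r0:2,r1:Mul2,r2:Mul1,r3:1,r4:Add1,r5:2
cycle 12: stall // r0:2,r1:Mul2,r2:Mul1,r3:1,r4:Add1,r5:2
cycle 13: CDB Add1=0; stall // r0:2,r1:Mul2,r2:Mul1,r3:1,r4:0,r5:2
cycle 14: CDB Mul1=50; issue MUL r2<-Mul1 // r0:2,r1:Mul2,r2:Mul1,r3:1,r4:0,r5:2
cycle 15: issue ADD r2<-Add1 // r0:2,r1:Mul2,r2:Add1,r3:1,r4:0,r5:2
cycle 16: issue ADD r3<-Add2 // r0:2,r1:Mul2,r2:Add1,r3:Add2,r4:0,r5:2
cycle 17: - // r0:2,r1:Mul2,r2:Add1,r3:Add2,r4:0,r5:2
cycle 18: - // r0:2,r1:Mul2,r2:Add1,r3:Add2,r4:0,r5:2
cycle 19: CDB Add2=4 // r0:2,r1:Mul2,r2:Add1,r3:4,r4:0,r5:2
cycle 20: CDB Mul1=2 // r0:2,r1:Mul2,r2:Add1,r3:4,r4:0,r5:2
cycle 21: CDB Mul2=100 // r0:2,r1:100,r2:Add1,r3:4,r4:0,r5:2

STATUS = TAG Add1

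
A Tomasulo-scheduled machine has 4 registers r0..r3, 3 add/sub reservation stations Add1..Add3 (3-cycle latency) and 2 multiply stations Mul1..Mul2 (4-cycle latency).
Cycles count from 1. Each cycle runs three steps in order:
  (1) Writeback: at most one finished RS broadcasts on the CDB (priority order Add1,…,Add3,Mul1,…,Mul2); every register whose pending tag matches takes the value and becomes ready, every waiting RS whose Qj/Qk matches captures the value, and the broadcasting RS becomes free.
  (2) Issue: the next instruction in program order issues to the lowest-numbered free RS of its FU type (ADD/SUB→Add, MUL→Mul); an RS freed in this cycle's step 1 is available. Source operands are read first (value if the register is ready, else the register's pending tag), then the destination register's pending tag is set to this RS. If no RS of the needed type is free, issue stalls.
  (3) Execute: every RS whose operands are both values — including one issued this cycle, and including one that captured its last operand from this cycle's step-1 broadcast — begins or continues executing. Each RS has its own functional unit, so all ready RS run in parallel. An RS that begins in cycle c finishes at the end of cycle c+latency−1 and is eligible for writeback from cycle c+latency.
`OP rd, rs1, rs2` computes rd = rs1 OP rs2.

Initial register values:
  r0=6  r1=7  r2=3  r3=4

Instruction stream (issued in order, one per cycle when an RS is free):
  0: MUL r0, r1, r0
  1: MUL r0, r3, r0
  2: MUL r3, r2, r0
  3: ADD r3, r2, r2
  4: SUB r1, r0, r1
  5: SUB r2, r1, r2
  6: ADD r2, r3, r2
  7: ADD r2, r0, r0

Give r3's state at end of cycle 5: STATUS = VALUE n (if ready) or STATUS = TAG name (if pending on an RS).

cycle 1: issue MUL r0<-Mul1 // r0:Mul1,r1:7,r2:3,r3:4
cycle 2: issue MUL r0<-Mul2 // r0:Mul2,r1:7,r2:3,r3:4
cycle 3: stall // r0:Mul2,r1:7,r2:3,r3:4
cycle 4: stall // r0:Mul2,r1:7,r2:3,r3:4
cycle 5: CDB Mul1=42; issue MUL r3<-Mul1 // r0:Mul2,r1:7,r2:3,r3:Mul1

STATUS = TAG Mul1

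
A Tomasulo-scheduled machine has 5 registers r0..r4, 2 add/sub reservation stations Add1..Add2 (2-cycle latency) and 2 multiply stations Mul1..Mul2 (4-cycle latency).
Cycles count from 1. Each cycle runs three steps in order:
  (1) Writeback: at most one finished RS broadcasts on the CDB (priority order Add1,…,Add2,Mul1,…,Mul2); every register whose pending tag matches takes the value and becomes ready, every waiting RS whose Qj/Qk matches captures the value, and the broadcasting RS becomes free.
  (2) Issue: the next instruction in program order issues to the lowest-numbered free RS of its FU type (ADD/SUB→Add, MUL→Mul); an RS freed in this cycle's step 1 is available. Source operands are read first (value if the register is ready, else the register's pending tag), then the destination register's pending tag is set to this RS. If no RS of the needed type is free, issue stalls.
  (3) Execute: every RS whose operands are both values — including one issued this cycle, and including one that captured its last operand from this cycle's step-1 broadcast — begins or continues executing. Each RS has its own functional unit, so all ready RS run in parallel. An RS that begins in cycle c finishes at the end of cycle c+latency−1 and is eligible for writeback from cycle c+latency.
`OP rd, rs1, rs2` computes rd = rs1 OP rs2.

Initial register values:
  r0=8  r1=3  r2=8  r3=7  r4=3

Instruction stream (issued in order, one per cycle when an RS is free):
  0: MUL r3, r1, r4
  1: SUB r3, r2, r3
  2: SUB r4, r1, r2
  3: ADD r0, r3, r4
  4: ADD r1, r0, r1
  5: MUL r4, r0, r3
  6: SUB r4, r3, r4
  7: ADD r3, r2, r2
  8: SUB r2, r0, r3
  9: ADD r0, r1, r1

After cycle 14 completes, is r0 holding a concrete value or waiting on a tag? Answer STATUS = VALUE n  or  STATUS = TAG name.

c1: issue MUL r3<-Mul1 | r0:8,r1:3,r2:8,r3:Mul1,r4:3
c2: issue SUB r3<-Add1 | r0:8,r1:3,r2:8,r3:Add1,r4:3
c3: issue SUB r4<-Add2 | r0:8,r1:3,r2:8,r3:Add1,r4:Add2
c4: stall | r0:8,r1:3,r2:8,r3:Add1,r4:Add2
c5: CDB Add2=-5; issue ADD r0<-Add2 | r0:Add2,r1:3,r2:8,r3:Add1,r4:-5
c6: CDB Mul1=9; stall | r0:Add2,r1:3,r2:8,r3:Add1,r4:-5
c7: stall | r0:Add2,r1:3,r2:8,r3:Add1,r4:-5
c8: CDB Add1=-1; issue ADD r1<-Add1 | r0:Add2,r1:Add1,r2:8,r3:-1,r4:-5
c9: issue MUL r4<-Mul1 | r0:Add2,r1:Add1,r2:8,r3:-1,r4:Mul1
c10: CDB Add2=-6; issue SUB r4<-Add2 | r0:-6,r1:Add1,r2:8,r3:-1,r4:Add2
c11: stall | r0:-6,r1:Add1,r2:8,r3:-1,r4:Add2
c12: CDB Add1=-3; issue ADD r3<-Add1 | r0:-6,r1:-3,r2:8,r3:Add1,r4:Add2
c13: stall | r0:-6,r1:-3,r2:8,r3:Add1,r4:Add2
c14: CDB Add1=16; issue SUB r2<-Add1 | r0:-6,r1:-3,r2:Add1,r3:16,r4:Add2

STATUS = VALUE -6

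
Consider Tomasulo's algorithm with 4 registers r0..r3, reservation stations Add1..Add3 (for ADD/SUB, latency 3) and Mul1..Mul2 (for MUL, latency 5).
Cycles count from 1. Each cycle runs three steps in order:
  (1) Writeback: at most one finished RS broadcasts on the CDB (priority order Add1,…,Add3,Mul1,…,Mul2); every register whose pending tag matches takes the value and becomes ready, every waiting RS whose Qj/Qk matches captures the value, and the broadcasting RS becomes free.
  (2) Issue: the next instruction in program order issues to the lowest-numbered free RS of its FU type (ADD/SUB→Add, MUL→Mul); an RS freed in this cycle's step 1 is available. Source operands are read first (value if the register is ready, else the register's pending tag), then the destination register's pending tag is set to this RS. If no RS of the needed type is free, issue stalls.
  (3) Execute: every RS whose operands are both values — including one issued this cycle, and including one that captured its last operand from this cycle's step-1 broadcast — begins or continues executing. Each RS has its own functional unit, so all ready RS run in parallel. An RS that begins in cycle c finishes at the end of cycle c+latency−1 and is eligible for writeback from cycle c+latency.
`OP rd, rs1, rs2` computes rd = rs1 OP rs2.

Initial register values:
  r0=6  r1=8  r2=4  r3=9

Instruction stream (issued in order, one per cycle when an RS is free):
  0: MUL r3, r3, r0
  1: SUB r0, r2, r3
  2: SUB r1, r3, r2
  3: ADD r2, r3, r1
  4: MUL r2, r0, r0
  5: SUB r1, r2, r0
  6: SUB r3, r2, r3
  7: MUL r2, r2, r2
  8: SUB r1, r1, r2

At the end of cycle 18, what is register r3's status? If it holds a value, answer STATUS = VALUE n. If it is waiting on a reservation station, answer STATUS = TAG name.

STATUS = VALUE 2446

  c1: issue MUL r3<-Mul1  regs: r0:6,r1:8,r2:4,r3:Mul1
  c2: issue SUB r0<-Add1  regs: r0:Add1,r1:8,r2:4,r3:Mul1
  c3: issue SUB r1<-Add2  regs: r0:Add1,r1:Add2,r2:4,r3:Mul1
  c4: issue ADD r2<-Add3  regs: r0:Add1,r1:Add2,r2:Add3,r3:Mul1
  c5: issue MUL r2<-Mul2  regs: r0:Add1,r1:Add2,r2:Mul2,r3:Mul1
  c6: CDB Mul1=54; stall  regs: r0:Add1,r1:Add2,r2:Mul2,r3:54
  c7: stall  regs: r0:Add1,r1:Add2,r2:Mul2,r3:54
  c8: stall  regs: r0:Add1,r1:Add2,r2:Mul2,r3:54
  c9: CDB Add1=-50; issue SUB r1<-Add1  regs: r0:-50,r1:Add1,r2:Mul2,r3:54
  c10: CDB Add2=50; issue SUB r3<-Add2  regs: r0:-50,r1:Add1,r2:Mul2,r3:Add2
  c11: issue MUL r2<-Mul1  regs: r0:-50,r1:Add1,r2:Mul1,r3:Add2
  c12: stall  regs: r0:-50,r1:Add1,r2:Mul1,r3:Add2
  c13: CDB Add3=104; issue SUB r1<-Add3  regs: r0:-50,r1:Add3,r2:Mul1,r3:Add2
  c14: CDB Mul2=2500  regs: r0:-50,r1:Add3,r2:Mul1,r3:Add2
  c15: -  regs: r0:-50,r1:Add3,r2:Mul1,r3:Add2
  c16: -  regs: r0:-50,r1:Add3,r2:Mul1,r3:Add2
  c17: CDB Add1=2550  regs: r0:-50,r1:Add3,r2:Mul1,r3:Add2
  c18: CDB Add2=2446  regs: r0:-50,r1:Add3,r2:Mul1,r3:2446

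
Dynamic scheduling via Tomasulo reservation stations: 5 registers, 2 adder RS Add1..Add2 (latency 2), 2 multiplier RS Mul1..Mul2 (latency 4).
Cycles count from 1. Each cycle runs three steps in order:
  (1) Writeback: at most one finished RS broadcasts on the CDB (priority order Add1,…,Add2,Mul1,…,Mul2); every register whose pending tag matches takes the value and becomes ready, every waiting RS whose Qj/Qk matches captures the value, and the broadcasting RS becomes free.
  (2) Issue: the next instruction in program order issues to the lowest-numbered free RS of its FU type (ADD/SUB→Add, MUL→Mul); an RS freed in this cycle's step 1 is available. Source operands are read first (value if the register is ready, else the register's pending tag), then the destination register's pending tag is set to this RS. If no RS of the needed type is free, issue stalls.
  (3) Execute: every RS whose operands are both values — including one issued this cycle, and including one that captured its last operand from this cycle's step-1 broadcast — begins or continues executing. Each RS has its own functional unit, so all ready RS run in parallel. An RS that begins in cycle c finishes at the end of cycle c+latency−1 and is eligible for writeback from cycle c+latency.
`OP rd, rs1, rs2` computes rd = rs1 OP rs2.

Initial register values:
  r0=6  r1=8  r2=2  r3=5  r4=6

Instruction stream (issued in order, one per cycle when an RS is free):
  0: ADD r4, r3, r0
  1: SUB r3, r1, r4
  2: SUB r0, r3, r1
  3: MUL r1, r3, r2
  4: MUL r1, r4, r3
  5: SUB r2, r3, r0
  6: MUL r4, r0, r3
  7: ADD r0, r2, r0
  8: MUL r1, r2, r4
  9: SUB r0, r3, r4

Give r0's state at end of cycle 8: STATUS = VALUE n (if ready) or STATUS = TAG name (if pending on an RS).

c1: issue ADD r4<-Add1 | r0:6,r1:8,r2:2,r3:5,r4:Add1
c2: issue SUB r3<-Add2 | r0:6,r1:8,r2:2,r3:Add2,r4:Add1
c3: CDB Add1=11; issue SUB r0<-Add1 | r0:Add1,r1:8,r2:2,r3:Add2,r4:11
c4: issue MUL r1<-Mul1 | r0:Add1,r1:Mul1,r2:2,r3:Add2,r4:11
c5: CDB Add2=-3; issue MUL r1<-Mul2 | r0:Add1,r1:Mul2,r2:2,r3:-3,r4:11
c6: issue SUB r2<-Add2 | r0:Add1,r1:Mul2,r2:Add2,r3:-3,r4:11
c7: CDB Add1=-11; stall | r0:-11,r1:Mul2,r2:Add2,r3:-3,r4:11
c8: stall | r0:-11,r1:Mul2,r2:Add2,r3:-3,r4:11

STATUS = VALUE -11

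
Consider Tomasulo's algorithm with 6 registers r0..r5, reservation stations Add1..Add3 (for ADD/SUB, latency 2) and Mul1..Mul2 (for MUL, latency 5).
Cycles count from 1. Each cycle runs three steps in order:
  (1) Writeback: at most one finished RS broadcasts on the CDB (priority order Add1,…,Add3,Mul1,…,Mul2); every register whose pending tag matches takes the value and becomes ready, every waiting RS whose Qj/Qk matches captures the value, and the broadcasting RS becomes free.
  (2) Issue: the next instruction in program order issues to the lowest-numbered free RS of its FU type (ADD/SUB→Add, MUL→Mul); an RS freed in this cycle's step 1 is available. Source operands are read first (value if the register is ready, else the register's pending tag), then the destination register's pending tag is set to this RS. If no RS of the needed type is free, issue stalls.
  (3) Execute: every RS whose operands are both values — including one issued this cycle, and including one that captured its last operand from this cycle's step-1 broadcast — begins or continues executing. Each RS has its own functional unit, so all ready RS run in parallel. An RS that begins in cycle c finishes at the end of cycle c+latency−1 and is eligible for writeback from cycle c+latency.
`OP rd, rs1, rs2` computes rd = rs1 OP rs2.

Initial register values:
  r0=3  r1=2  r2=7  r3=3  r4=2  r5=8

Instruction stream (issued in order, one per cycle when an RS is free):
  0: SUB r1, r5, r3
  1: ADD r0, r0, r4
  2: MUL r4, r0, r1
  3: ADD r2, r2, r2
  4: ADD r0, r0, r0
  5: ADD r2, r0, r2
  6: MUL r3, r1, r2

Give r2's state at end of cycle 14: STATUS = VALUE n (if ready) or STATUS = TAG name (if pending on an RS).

cycle 1: issue SUB r1<-Add1 // r0:3,r1:Add1,r2:7,r3:3,r4:2,r5:8
cycle 2: issue ADD r0<-Add2 // r0:Add2,r1:Add1,r2:7,r3:3,r4:2,r5:8
cycle 3: CDB Add1=5; issue MUL r4<-Mul1 // r0:Add2,r1:5,r2:7,r3:3,r4:Mul1,r5:8
cycle 4: CDB Add2=5; issue ADD r2<-Add1 // r0:5,r1:5,r2:Add1,r3:3,r4:Mul1,r5:8
cycle 5: issue ADD r0<-Add2 // r0:Add2,r1:5,r2:Add1,r3:3,r4:Mul1,r5:8
cycle 6: CDB Add1=14; issue ADD r2<-Add1 // r0:Add2,r1:5,r2:Add1,r3:3,r4:Mul1,r5:8
cycle 7: CDB Add2=10; issue MUL r3<-Mul2 // r0:10,r1:5,r2:Add1,r3:Mul2,r4:Mul1,r5:8
cycle 8: - // r0:10,r1:5,r2:Add1,r3:Mul2,r4:Mul1,r5:8
cycle 9: CDB Add1=24 // r0:10,r1:5,r2:24,r3:Mul2,r4:Mul1,r5:8
cycle 10: CDB Mul1=25 // r0:10,r1:5,r2:24,r3:Mul2,r4:25,r5:8
cycle 11: - // r0:10,r1:5,r2:24,r3:Mul2,r4:25,r5:8
cycle 12: - // r0:10,r1:5,r2:24,r3:Mul2,r4:25,r5:8
cycle 13: - // r0:10,r1:5,r2:24,r3:Mul2,r4:25,r5:8
cycle 14: CDB Mul2=120 // r0:10,r1:5,r2:24,r3:120,r4:25,r5:8

STATUS = VALUE 24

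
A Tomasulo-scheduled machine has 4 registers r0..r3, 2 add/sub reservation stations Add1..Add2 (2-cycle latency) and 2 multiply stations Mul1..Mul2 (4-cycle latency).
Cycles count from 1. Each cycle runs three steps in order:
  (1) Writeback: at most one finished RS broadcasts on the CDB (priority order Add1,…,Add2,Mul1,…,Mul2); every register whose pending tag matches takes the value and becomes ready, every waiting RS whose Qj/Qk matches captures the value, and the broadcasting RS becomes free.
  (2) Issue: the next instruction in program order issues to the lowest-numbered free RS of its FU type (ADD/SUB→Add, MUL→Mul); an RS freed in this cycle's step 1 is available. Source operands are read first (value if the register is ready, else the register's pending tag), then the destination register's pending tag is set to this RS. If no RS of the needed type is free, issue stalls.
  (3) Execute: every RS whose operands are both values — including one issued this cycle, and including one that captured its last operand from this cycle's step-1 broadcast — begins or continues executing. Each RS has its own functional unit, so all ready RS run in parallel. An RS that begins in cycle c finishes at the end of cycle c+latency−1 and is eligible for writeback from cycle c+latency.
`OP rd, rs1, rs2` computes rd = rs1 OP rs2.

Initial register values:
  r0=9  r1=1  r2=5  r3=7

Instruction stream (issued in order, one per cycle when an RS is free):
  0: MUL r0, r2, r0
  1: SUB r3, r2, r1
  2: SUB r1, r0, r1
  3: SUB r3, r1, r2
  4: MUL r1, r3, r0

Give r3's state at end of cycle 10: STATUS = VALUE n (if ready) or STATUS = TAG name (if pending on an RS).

cycle 1: issue MUL r0<-Mul1 // r0:Mul1,r1:1,r2:5,r3:7
cycle 2: issue SUB r3<-Add1 // r0:Mul1,r1:1,r2:5,r3:Add1
cycle 3: issue SUB r1<-Add2 // r0:Mul1,r1:Add2,r2:5,r3:Add1
cycle 4: CDB Add1=4; issue SUB r3<-Add1 // r0:Mul1,r1:Add2,r2:5,r3:Add1
cycle 5: CDB Mul1=45; issue MUL r1<-Mul1 // r0:45,r1:Mul1,r2:5,r3:Add1
cycle 6: - // r0:45,r1:Mul1,r2:5,r3:Add1
cycle 7: CDB Add2=44 // r0:45,r1:Mul1,r2:5,r3:Add1
cycle 8: - // r0:45,r1:Mul1,r2:5,r3:Add1
cycle 9: CDB Add1=39 // r0:45,r1:Mul1,r2:5,r3:39
cycle 10: - // r0:45,r1:Mul1,r2:5,r3:39

STATUS = VALUE 39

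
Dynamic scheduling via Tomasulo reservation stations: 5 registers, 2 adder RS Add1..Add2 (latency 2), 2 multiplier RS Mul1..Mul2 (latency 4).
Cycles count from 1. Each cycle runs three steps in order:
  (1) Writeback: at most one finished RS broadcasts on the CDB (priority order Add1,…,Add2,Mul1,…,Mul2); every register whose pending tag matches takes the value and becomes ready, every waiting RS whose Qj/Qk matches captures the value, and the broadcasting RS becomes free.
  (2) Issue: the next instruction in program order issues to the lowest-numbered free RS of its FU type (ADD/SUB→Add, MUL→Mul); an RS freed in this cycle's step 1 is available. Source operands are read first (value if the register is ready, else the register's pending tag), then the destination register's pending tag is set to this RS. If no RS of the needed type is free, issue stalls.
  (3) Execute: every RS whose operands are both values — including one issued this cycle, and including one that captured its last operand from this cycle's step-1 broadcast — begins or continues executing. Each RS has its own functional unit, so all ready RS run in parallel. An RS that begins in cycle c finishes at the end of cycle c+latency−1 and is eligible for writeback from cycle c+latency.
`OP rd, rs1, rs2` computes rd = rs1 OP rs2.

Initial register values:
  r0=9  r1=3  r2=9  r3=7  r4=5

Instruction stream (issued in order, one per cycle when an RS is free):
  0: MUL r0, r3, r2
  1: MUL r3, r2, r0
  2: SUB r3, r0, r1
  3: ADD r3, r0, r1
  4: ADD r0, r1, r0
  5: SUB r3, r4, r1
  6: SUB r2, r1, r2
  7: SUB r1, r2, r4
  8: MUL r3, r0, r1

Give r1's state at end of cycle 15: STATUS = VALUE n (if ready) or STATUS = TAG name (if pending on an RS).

STATUS = VALUE -11

cycle 1: issue MUL r0<-Mul1 // r0:Mul1,r1:3,r2:9,r3:7,r4:5
cycle 2: issue MUL r3<-Mul2 // r0:Mul1,r1:3,r2:9,r3:Mul2,r4:5
cycle 3: issue SUB r3<-Add1 // r0:Mul1,r1:3,r2:9,r3:Add1,r4:5
cycle 4: issue ADD r3<-Add2 // r0:Mul1,r1:3,r2:9,r3:Add2,r4:5
cycle 5: CDB Mul1=63; stall // r0:63,r1:3,r2:9,r3:Add2,r4:5
cycle 6: stall // r0:63,r1:3,r2:9,r3:Add2,r4:5
cycle 7: CDB Add1=60; issue ADD r0<-Add1 // r0:Add1,r1:3,r2:9,r3:Add2,r4:5
cycle 8: CDB Add2=66; issue SUB r3<-Add2 // r0:Add1,r1:3,r2:9,r3:Add2,r4:5
cycle 9: CDB Add1=66; issue SUB r2<-Add1 // r0:66,r1:3,r2:Add1,r3:Add2,r4:5
cycle 10: CDB Add2=2; issue SUB r1<-Add2 // r0:66,r1:Add2,r2:Add1,r3:2,r4:5
cycle 11: CDB Add1=-6; issue MUL r3<-Mul1 // r0:66,r1:Add2,r2:-6,r3:Mul1,r4:5
cycle 12: CDB Mul2=567 // r0:66,r1:Add2,r2:-6,r3:Mul1,r4:5
cycle 13: CDB Add2=-11 // r0:66,r1:-11,r2:-6,r3:Mul1,r4:5
cycle 14: - // r0:66,r1:-11,r2:-6,r3:Mul1,r4:5
cycle 15: - // r0:66,r1:-11,r2:-6,r3:Mul1,r4:5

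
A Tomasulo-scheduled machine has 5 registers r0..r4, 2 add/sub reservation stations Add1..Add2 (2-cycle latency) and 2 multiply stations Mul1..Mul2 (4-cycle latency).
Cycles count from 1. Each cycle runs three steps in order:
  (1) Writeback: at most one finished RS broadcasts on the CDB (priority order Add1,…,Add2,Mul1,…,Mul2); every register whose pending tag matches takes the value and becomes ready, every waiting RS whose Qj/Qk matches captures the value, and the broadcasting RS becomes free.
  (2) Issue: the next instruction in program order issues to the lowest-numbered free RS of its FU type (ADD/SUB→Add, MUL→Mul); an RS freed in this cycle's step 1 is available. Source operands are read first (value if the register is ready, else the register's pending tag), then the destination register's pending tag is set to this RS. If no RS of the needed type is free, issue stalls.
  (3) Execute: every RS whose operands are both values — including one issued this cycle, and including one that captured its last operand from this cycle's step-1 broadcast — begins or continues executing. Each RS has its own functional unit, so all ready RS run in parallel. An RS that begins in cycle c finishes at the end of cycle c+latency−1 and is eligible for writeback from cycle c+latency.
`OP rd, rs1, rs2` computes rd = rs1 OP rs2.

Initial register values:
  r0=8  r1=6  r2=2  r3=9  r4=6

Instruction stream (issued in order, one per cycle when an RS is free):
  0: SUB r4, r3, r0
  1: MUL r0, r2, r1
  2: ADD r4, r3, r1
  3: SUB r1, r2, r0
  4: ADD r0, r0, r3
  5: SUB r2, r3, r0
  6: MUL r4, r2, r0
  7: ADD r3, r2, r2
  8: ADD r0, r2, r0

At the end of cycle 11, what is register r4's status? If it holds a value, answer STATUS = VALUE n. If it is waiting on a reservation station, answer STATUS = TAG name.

STATUS = TAG Mul1

cycle 1: issue SUB r4<-Add1 // r0:8,r1:6,r2:2,r3:9,r4:Add1
cycle 2: issue MUL r0<-Mul1 // r0:Mul1,r1:6,r2:2,r3:9,r4:Add1
cycle 3: CDB Add1=1; issue ADD r4<-Add1 // r0:Mul1,r1:6,r2:2,r3:9,r4:Add1
cycle 4: issue SUB r1<-Add2 // r0:Mul1,r1:Add2,r2:2,r3:9,r4:Add1
cycle 5: CDB Add1=15; issue ADD r0<-Add1 // r0:Add1,r1:Add2,r2:2,r3:9,r4:15
cycle 6: CDB Mul1=12; stall // r0:Add1,r1:Add2,r2:2,r3:9,r4:15
cycle 7: stall // r0:Add1,r1:Add2,r2:2,r3:9,r4:15
cycle 8: CDB Add1=21; issue SUB r2<-Add1 // r0:21,r1:Add2,r2:Add1,r3:9,r4:15
cycle 9: CDB Add2=-10; issue MUL r4<-Mul1 // r0:21,r1:-10,r2:Add1,r3:9,r4:Mul1
cycle 10: CDB Add1=-12; issue ADD r3<-Add1 // r0:21,r1:-10,r2:-12,r3:Add1,r4:Mul1
cycle 11: issue ADD r0<-Add2 // r0:Add2,r1:-10,r2:-12,r3:Add1,r4:Mul1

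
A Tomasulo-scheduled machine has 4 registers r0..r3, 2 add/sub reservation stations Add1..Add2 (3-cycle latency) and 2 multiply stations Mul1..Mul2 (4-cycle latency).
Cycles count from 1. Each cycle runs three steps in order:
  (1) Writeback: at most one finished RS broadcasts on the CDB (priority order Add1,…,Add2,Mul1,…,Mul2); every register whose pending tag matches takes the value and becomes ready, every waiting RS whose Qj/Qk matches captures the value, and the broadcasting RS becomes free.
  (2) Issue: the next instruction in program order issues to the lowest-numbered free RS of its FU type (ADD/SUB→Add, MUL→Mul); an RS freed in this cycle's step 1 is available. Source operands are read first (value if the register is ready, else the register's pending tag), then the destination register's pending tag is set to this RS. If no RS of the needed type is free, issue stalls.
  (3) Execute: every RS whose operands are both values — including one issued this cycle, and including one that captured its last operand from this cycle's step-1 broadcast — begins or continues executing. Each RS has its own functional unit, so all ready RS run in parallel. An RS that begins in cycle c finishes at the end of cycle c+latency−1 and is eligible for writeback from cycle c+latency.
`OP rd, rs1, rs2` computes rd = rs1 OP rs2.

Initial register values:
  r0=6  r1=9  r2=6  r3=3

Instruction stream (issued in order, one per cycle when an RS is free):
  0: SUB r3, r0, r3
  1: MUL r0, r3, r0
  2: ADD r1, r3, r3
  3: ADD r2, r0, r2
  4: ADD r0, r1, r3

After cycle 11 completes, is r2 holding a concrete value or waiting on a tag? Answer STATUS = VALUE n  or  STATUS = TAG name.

STATUS = VALUE 24

c1: issue SUB r3<-Add1 | r0:6,r1:9,r2:6,r3:Add1
c2: issue MUL r0<-Mul1 | r0:Mul1,r1:9,r2:6,r3:Add1
c3: issue ADD r1<-Add2 | r0:Mul1,r1:Add2,r2:6,r3:Add1
c4: CDB Add1=3; issue ADD r2<-Add1 | r0:Mul1,r1:Add2,r2:Add1,r3:3
c5: stall | r0:Mul1,r1:Add2,r2:Add1,r3:3
c6: stall | r0:Mul1,r1:Add2,r2:Add1,r3:3
c7: CDB Add2=6; issue ADD r0<-Add2 | r0:Add2,r1:6,r2:Add1,r3:3
c8: CDB Mul1=18 | r0:Add2,r1:6,r2:Add1,r3:3
c9: - | r0:Add2,r1:6,r2:Add1,r3:3
c10: CDB Add2=9 | r0:9,r1:6,r2:Add1,r3:3
c11: CDB Add1=24 | r0:9,r1:6,r2:24,r3:3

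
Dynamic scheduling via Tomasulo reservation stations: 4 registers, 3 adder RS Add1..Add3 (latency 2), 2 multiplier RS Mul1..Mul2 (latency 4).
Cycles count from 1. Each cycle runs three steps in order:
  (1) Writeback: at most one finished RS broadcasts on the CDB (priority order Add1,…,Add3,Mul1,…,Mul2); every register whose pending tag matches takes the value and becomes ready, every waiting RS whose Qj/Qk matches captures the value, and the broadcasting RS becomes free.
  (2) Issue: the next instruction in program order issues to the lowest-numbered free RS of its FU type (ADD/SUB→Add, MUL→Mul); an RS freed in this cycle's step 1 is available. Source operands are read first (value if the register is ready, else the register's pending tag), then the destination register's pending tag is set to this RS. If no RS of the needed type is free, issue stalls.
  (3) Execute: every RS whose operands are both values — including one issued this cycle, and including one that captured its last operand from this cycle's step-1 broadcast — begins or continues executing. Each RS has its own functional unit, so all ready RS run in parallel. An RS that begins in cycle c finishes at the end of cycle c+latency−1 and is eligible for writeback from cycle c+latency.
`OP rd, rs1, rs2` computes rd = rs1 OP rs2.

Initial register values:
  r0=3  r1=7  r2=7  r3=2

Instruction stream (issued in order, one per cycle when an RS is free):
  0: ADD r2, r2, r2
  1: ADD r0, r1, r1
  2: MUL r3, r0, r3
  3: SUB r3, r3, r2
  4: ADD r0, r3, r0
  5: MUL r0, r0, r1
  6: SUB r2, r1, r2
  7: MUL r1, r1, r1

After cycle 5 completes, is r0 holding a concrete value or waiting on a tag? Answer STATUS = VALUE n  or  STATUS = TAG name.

cycle 1: issue ADD r2<-Add1 // r0:3,r1:7,r2:Add1,r3:2
cycle 2: issue ADD r0<-Add2 // r0:Add2,r1:7,r2:Add1,r3:2
cycle 3: CDB Add1=14; issue MUL r3<-Mul1 // r0:Add2,r1:7,r2:14,r3:Mul1
cycle 4: CDB Add2=14; issue SUB r3<-Add1 // r0:14,r1:7,r2:14,r3:Add1
cycle 5: issue ADD r0<-Add2 // r0:Add2,r1:7,r2:14,r3:Add1

STATUS = TAG Add2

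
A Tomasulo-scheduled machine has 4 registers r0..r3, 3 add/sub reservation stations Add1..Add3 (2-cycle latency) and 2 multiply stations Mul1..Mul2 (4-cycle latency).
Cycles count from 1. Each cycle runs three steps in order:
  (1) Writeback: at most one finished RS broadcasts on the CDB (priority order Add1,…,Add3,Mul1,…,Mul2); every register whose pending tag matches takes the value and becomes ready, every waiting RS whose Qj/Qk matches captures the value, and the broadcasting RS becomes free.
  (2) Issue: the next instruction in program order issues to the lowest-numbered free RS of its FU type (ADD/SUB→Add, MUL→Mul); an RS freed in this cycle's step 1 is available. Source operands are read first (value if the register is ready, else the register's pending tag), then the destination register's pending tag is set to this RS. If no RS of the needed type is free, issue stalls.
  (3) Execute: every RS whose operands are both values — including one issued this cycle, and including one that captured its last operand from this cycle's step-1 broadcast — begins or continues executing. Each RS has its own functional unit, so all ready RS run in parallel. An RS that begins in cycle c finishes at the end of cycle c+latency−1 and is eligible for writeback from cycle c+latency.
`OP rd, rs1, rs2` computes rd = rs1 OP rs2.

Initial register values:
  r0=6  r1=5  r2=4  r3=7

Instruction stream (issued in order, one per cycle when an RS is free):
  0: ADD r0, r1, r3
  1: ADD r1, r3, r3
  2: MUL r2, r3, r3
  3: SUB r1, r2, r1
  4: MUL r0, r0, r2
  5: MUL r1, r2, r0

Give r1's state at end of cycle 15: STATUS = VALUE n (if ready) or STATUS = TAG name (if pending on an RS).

  c1: issue ADD r0<-Add1  regs: r0:Add1,r1:5,r2:4,r3:7
  c2: issue ADD r1<-Add2  regs: r0:Add1,r1:Add2,r2:4,r3:7
  c3: CDB Add1=12; issue MUL r2<-Mul1  regs: r0:12,r1:Add2,r2:Mul1,r3:7
  c4: CDB Add2=14; issue SUB r1<-Add1  regs: r0:12,r1:Add1,r2:Mul1,r3:7
  c5: issue MUL r0<-Mul2  regs: r0:Mul2,r1:Add1,r2:Mul1,r3:7
  c6: stall  regs: r0:Mul2,r1:Add1,r2:Mul1,r3:7
  c7: CDB Mul1=49; issue MUL r1<-Mul1  regs: r0:Mul2,r1:Mul1,r2:49,r3:7
  c8: -  regs: r0:Mul2,r1:Mul1,r2:49,r3:7
  c9: CDB Add1=35  regs: r0:Mul2,r1:Mul1,r2:49,r3:7
  c10: -  regs: r0:Mul2,r1:Mul1,r2:49,r3:7
  c11: CDB Mul2=588  regs: r0:588,r1:Mul1,r2:49,r3:7
  c12: -  regs: r0:588,r1:Mul1,r2:49,r3:7
  c13: -  regs: r0:588,r1:Mul1,r2:49,r3:7
  c14: -  regs: r0:588,r1:Mul1,r2:49,r3:7
  c15: CDB Mul1=28812  regs: r0:588,r1:28812,r2:49,r3:7

STATUS = VALUE 28812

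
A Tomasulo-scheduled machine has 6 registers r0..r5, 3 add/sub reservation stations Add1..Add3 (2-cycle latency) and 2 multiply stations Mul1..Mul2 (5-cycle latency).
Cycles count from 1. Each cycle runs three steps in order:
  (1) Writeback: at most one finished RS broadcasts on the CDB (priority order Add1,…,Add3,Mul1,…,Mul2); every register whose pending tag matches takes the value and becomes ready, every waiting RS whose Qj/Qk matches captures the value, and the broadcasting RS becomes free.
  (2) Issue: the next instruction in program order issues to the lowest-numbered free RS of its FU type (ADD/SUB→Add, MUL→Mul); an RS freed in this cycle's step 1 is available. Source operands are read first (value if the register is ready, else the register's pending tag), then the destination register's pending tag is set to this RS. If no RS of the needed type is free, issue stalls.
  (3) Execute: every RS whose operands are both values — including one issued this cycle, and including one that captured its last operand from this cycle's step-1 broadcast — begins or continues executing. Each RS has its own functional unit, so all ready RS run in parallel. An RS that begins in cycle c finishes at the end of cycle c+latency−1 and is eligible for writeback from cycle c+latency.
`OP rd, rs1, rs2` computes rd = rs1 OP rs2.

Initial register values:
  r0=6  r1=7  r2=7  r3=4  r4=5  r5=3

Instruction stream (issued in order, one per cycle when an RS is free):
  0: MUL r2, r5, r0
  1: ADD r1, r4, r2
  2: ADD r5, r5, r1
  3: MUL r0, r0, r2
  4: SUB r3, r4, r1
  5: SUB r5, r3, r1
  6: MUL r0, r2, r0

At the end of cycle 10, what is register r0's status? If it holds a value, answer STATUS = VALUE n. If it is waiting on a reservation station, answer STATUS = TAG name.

  c1: issue MUL r2<-Mul1  regs: r0:6,r1:7,r2:Mul1,r3:4,r4:5,r5:3
  c2: issue ADD r1<-Add1  regs: r0:6,r1:Add1,r2:Mul1,r3:4,r4:5,r5:3
  c3: issue ADD r5<-Add2  regs: r0:6,r1:Add1,r2:Mul1,r3:4,r4:5,r5:Add2
  c4: issue MUL r0<-Mul2  regs: r0:Mul2,r1:Add1,r2:Mul1,r3:4,r4:5,r5:Add2
  c5: issue SUB r3<-Add3  regs: r0:Mul2,r1:Add1,r2:Mul1,r3:Add3,r4:5,r5:Add2
  c6: CDB Mul1=18; stall  regs: r0:Mul2,r1:Add1,r2:18,r3:Add3,r4:5,r5:Add2
  c7: stall  regs: r0:Mul2,r1:Add1,r2:18,r3:Add3,r4:5,r5:Add2
  c8: CDB Add1=23; issue SUB r5<-Add1  regs: r0:Mul2,r1:23,r2:18,r3:Add3,r4:5,r5:Add1
  c9: issue MUL r0<-Mul1  regs: r0:Mul1,r1:23,r2:18,r3:Add3,r4:5,r5:Add1
  c10: CDB Add2=26  regs: r0:Mul1,r1:23,r2:18,r3:Add3,r4:5,r5:Add1

STATUS = TAG Mul1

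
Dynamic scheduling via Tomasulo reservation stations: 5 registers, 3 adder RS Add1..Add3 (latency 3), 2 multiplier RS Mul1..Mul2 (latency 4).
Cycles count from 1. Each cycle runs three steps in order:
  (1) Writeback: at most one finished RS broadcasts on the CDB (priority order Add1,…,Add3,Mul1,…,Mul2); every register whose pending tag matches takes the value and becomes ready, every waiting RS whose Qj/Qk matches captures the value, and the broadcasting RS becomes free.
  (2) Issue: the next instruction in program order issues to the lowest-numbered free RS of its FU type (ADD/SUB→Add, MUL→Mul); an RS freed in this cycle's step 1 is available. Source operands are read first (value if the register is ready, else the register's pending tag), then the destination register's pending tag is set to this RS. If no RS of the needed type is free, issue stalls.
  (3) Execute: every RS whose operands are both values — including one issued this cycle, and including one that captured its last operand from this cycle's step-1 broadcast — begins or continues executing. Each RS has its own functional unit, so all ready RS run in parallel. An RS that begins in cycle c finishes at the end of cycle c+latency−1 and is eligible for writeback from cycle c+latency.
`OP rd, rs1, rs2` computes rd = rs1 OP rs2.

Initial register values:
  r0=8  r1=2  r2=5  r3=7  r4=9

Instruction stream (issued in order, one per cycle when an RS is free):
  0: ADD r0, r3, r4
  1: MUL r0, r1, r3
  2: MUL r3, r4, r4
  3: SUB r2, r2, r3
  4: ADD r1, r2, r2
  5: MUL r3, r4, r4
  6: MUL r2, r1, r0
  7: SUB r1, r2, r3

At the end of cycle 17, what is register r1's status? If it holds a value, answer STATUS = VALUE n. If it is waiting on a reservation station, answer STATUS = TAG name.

STATUS = TAG Add3

  c1: issue ADD r0<-Add1  regs: r0:Add1,r1:2,r2:5,r3:7,r4:9
  c2: issue MUL r0<-Mul1  regs: r0:Mul1,r1:2,r2:5,r3:7,r4:9
  c3: issue MUL r3<-Mul2  regs: r0:Mul1,r1:2,r2:5,r3:Mul2,r4:9
  c4: CDB Add1=16; issue SUB r2<-Add1  regs: r0:Mul1,r1:2,r2:Add1,r3:Mul2,r4:9
  c5: issue ADD r1<-Add2  regs: r0:Mul1,r1:Add2,r2:Add1,r3:Mul2,r4:9
  c6: CDB Mul1=14; issue MUL r3<-Mul1  regs: r0:14,r1:Add2,r2:Add1,r3:Mul1,r4:9
  c7: CDB Mul2=81; issue MUL r2<-Mul2  regs: r0:14,r1:Add2,r2:Mul2,r3:Mul1,r4:9
  c8: issue SUB r1<-Add3  regs: r0:14,r1:Add3,r2:Mul2,r3:Mul1,r4:9
  c9: -  regs: r0:14,r1:Add3,r2:Mul2,r3:Mul1,r4:9
  c10: CDB Add1=-76  regs: r0:14,r1:Add3,r2:Mul2,r3:Mul1,r4:9
  c11: CDB Mul1=81  regs: r0:14,r1:Add3,r2:Mul2,r3:81,r4:9
  c12: -  regs: r0:14,r1:Add3,r2:Mul2,r3:81,r4:9
  c13: CDB Add2=-152  regs: r0:14,r1:Add3,r2:Mul2,r3:81,r4:9
  c14: -  regs: r0:14,r1:Add3,r2:Mul2,r3:81,r4:9
  c15: -  regs: r0:14,r1:Add3,r2:Mul2,r3:81,r4:9
  c16: -  regs: r0:14,r1:Add3,r2:Mul2,r3:81,r4:9
  c17: CDB Mul2=-2128  regs: r0:14,r1:Add3,r2:-2128,r3:81,r4:9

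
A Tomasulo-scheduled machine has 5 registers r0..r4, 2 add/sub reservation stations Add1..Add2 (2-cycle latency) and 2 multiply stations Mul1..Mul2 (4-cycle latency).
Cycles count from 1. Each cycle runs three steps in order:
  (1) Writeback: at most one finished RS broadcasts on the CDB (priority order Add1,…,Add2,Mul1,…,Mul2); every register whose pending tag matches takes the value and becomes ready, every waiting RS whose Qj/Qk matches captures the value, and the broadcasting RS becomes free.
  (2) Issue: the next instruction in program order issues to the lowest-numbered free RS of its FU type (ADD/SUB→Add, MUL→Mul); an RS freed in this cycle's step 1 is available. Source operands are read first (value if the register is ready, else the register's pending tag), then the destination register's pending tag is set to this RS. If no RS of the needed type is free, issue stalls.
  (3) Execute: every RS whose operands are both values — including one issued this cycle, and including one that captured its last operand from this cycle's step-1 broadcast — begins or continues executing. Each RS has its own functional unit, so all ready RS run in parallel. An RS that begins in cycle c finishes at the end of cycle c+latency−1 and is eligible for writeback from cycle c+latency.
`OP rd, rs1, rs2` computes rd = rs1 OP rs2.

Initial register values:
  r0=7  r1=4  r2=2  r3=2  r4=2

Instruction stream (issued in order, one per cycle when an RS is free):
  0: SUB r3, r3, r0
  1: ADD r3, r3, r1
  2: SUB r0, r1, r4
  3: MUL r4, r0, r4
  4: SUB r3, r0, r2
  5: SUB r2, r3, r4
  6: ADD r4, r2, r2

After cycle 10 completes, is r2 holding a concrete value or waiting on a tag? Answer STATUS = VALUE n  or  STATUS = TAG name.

cycle 1: issue SUB r3<-Add1 // r0:7,r1:4,r2:2,r3:Add1,r4:2
cycle 2: issue ADD r3<-Add2 // r0:7,r1:4,r2:2,r3:Add2,r4:2
cycle 3: CDB Add1=-5; issue SUB r0<-Add1 // r0:Add1,r1:4,r2:2,r3:Add2,r4:2
cycle 4: issue MUL r4<-Mul1 // r0:Add1,r1:4,r2:2,r3:Add2,r4:Mul1
cycle 5: CDB Add1=2; issue SUB r3<-Add1 // r0:2,r1:4,r2:2,r3:Add1,r4:Mul1
cycle 6: CDB Add2=-1; issue SUB r2<-Add2 // r0:2,r1:4,r2:Add2,r3:Add1,r4:Mul1
cycle 7: CDB Add1=0; issue ADD r4<-Add1 // r0:2,r1:4,r2:Add2,r3:0,r4:Add1
cycle 8: - // r0:2,r1:4,r2:Add2,r3:0,r4:Add1
cycle 9: CDB Mul1=4 // r0:2,r1:4,r2:Add2,r3:0,r4:Add1
cycle 10: - // r0:2,r1:4,r2:Add2,r3:0,r4:Add1

STATUS = TAG Add2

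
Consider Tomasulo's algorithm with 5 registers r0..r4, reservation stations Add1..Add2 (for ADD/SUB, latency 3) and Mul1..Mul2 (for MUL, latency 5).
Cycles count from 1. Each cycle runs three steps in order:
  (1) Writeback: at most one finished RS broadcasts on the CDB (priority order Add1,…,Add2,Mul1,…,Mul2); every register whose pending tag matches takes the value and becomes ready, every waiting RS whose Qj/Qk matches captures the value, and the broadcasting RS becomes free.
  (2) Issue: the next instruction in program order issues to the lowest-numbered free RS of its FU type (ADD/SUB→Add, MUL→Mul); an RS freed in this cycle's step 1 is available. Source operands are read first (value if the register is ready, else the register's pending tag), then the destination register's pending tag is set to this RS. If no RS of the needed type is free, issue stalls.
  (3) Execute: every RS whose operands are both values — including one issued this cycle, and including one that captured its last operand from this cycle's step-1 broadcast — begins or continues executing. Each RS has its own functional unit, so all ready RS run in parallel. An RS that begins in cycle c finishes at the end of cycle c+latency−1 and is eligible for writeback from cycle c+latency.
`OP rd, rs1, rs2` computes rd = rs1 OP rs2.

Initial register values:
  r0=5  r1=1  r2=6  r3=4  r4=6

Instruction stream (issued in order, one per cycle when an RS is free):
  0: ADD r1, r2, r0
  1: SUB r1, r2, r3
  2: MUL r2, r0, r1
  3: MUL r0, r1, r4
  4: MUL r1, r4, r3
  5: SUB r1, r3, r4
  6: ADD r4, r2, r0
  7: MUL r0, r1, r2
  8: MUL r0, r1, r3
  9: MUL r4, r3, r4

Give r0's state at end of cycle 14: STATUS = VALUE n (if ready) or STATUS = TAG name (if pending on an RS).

  c1: issue ADD r1<-Add1  regs: r0:5,r1:Add1,r2:6,r3:4,r4:6
  c2: issue SUB r1<-Add2  regs: r0:5,r1:Add2,r2:6,r3:4,r4:6
  c3: issue MUL r2<-Mul1  regs: r0:5,r1:Add2,r2:Mul1,r3:4,r4:6
  c4: CDB Add1=11; issue MUL r0<-Mul2  regs: r0:Mul2,r1:Add2,r2:Mul1,r3:4,r4:6
  c5: CDB Add2=2; stall  regs: r0:Mul2,r1:2,r2:Mul1,r3:4,r4:6
  c6: stall  regs: r0:Mul2,r1:2,r2:Mul1,r3:4,r4:6
  c7: stall  regs: r0:Mul2,r1:2,r2:Mul1,r3:4,r4:6
  c8: stall  regs: r0:Mul2,r1:2,r2:Mul1,r3:4,r4:6
  c9: stall  regs: r0:Mul2,r1:2,r2:Mul1,r3:4,r4:6
  c10: CDB Mul1=10; issue MUL r1<-Mul1  regs: r0:Mul2,r1:Mul1,r2:10,r3:4,r4:6
  c11: CDB Mul2=12; issue SUB r1<-Add1  regs: r0:12,r1:Add1,r2:10,r3:4,r4:6
  c12: issue ADD r4<-Add2  regs: r0:12,r1:Add1,r2:10,r3:4,r4:Add2
  c13: issue MUL r0<-Mul2  regs: r0:Mul2,r1:Add1,r2:10,r3:4,r4:Add2
  c14: CDB Add1=-2; stall  regs: r0:Mul2,r1:-2,r2:10,r3:4,r4:Add2

STATUS = TAG Mul2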